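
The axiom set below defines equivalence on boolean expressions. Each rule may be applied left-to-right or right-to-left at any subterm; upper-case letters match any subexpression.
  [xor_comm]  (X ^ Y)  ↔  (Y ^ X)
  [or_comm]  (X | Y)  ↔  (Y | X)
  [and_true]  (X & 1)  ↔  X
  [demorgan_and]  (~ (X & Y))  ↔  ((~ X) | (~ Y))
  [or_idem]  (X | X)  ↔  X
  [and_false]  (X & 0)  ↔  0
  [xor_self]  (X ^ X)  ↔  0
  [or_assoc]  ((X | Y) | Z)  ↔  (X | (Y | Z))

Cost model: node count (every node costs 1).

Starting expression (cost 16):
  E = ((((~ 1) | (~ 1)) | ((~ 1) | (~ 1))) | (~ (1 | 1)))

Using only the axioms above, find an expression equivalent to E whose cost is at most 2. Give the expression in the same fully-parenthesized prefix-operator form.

(~ 1)   [cost 2]

(1) (((~ 1) | (~ 1)) | ((~ 1) | (~ 1)))  =[or_idem →]=  ((~ 1) | (~ 1))    ⊢ (((~ 1) | (~ 1)) | (~ (1 | 1)))
(2) (1 | 1)  =[or_idem →]=  1    ⊢ (((~ 1) | (~ 1)) | (~ 1))
(3) ((~ 1) | (~ 1))  =[or_idem →]=  (~ 1)    ⊢ ((~ 1) | (~ 1))
(4) ((~ 1) | (~ 1))  =[or_idem →]=  (~ 1)    ⊢ cost 2, within 2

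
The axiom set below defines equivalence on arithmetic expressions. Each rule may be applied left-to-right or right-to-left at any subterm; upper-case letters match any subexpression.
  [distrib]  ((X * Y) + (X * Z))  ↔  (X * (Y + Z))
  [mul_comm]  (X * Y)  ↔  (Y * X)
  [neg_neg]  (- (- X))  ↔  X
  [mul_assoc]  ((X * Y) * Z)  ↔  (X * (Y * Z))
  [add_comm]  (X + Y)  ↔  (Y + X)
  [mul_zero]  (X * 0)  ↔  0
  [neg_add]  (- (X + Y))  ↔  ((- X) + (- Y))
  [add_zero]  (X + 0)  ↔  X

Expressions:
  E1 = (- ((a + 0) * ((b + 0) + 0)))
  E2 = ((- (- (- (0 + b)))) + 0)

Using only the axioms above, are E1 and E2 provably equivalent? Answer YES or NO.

NO

The axioms are sound identities: if E1 ↔* E2 then E1 and E2 evaluate identically under any assignment.
Under a=0, b=1: E1 evaluates to 0, E2 to -1. Distinct ⇒ no rewrite sequence connects them.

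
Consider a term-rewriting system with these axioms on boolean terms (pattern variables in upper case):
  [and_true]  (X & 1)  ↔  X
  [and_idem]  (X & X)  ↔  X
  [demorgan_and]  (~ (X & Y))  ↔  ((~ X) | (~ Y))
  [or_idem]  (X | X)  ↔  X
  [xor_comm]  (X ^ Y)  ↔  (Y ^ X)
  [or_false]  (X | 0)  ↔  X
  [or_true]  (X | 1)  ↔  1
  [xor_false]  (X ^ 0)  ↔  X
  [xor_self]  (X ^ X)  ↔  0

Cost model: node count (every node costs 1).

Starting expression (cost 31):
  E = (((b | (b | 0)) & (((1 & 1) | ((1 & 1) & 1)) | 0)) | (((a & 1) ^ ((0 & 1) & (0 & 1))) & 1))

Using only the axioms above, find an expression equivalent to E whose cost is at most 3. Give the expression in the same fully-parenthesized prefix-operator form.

(b | a)   [cost 3]

(1) (1 & 1)  =[and_idem →]=  1    ⊢ (((b | (b | 0)) & (((1 & 1) | (1 & 1)) | 0)) | (((a & 1) ^ ((0 & 1) & (0 & 1))) & 1))
(2) ((0 & 1) & (0 & 1))  =[and_idem →]=  (0 & 1)    ⊢ (((b | (b | 0)) & (((1 & 1) | (1 & 1)) | 0)) | (((a & 1) ^ (0 & 1)) & 1))
(3) (b | 0)  =[or_false →]=  b    ⊢ (((b | b) & (((1 & 1) | (1 & 1)) | 0)) | (((a & 1) ^ (0 & 1)) & 1))
(4) (a & 1)  =[and_true →]=  a    ⊢ (((b | b) & (((1 & 1) | (1 & 1)) | 0)) | ((a ^ (0 & 1)) & 1))
(5) ((1 & 1) | (1 & 1))  =[or_idem →]=  (1 & 1)    ⊢ (((b | b) & ((1 & 1) | 0)) | ((a ^ (0 & 1)) & 1))
(6) (0 & 1)  =[and_true →]=  0    ⊢ (((b | b) & ((1 & 1) | 0)) | ((a ^ 0) & 1))
(7) (b | b)  =[or_idem →]=  b    ⊢ ((b & ((1 & 1) | 0)) | ((a ^ 0) & 1))
(8) ((1 & 1) | 0)  =[or_false →]=  (1 & 1)    ⊢ ((b & (1 & 1)) | ((a ^ 0) & 1))
(9) (a ^ 0)  =[xor_false →]=  a    ⊢ ((b & (1 & 1)) | (a & 1))
(10) (1 & 1)  =[and_idem →]=  1    ⊢ ((b & 1) | (a & 1))
(11) (b & 1)  =[and_true →]=  b    ⊢ (b | (a & 1))
(12) (a & 1)  =[and_true →]=  a    ⊢ cost 3, within 3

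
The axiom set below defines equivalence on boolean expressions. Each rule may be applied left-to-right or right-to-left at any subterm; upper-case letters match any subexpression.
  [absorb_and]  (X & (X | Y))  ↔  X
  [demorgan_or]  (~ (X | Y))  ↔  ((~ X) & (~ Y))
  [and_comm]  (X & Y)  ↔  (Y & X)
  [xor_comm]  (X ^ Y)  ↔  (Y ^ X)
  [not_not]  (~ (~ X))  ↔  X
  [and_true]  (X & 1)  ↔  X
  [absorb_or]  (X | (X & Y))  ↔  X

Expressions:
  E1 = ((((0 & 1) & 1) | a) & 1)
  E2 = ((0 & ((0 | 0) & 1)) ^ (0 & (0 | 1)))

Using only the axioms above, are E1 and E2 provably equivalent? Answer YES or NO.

NO

Every axiom is a valid identity, so a rewrite proof would force E1 and E2 to agree under every assignment.
At a=1: E1 = 1 but E2 = 0; they differ, so no derivation exists.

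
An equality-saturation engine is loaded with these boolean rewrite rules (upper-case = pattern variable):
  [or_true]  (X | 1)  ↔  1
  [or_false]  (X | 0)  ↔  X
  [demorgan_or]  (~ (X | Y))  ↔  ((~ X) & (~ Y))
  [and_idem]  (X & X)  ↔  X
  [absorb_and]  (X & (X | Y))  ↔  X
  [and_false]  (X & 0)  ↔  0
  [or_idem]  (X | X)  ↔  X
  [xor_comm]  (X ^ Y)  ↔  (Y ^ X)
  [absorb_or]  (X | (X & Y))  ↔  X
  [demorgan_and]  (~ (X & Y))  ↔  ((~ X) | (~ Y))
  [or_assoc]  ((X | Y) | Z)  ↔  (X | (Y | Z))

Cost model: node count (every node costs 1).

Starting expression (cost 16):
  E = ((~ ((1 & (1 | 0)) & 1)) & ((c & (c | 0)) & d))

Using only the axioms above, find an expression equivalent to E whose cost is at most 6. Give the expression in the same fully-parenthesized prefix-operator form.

step 1: absorb_and (→) rewrites (c & (c | 0)) into c, now ((~ ((1 & (1 | 0)) & 1)) & (c & d))
step 2: absorb_and (→) rewrites (1 & (1 | 0)) into 1, now ((~ (1 & 1)) & (c & d))
step 3: and_idem (→) rewrites (1 & 1) into 1, reaching cost 6 (bound 6)

((~ 1) & (c & d))   [cost 6]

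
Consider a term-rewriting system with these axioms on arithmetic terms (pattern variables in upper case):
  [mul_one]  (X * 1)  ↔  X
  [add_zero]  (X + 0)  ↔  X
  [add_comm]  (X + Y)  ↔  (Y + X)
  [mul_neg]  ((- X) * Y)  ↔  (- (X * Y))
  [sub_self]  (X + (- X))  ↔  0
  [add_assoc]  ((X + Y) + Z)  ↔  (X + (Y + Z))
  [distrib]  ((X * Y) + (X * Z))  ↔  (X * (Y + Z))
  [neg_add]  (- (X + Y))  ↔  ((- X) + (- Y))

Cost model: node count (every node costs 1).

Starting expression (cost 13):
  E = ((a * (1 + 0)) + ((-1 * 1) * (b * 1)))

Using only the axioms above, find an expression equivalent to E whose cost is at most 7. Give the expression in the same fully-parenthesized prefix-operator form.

((a * 1) + (-1 * b))   [cost 7]

step 1: mul_one (→) rewrites (b * 1) into b, now ((a * (1 + 0)) + ((-1 * 1) * b))
step 2: mul_one (→) rewrites (-1 * 1) into -1, now ((a * (1 + 0)) + (-1 * b))
step 3: add_zero (→) rewrites (1 + 0) into 1, reaching cost 7 (bound 7)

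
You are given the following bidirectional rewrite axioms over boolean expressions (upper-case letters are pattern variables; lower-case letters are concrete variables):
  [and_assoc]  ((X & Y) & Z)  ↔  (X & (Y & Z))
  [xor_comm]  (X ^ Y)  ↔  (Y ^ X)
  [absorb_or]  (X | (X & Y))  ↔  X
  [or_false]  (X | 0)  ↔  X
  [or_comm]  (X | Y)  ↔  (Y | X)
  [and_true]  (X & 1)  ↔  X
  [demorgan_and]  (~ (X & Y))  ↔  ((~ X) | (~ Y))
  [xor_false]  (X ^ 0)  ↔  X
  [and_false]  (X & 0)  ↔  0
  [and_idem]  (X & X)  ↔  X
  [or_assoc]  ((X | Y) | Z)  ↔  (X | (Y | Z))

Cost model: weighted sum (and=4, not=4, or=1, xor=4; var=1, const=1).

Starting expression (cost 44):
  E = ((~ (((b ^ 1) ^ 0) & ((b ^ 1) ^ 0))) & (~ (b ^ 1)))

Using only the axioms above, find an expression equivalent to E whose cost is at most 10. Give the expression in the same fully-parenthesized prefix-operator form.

(~ (b ^ 1))   [cost 10]

(1) (((b ^ 1) ^ 0) & ((b ^ 1) ^ 0))  =[and_idem →]=  ((b ^ 1) ^ 0)    ⊢ ((~ ((b ^ 1) ^ 0)) & (~ (b ^ 1)))
(2) ((b ^ 1) ^ 0)  =[xor_false →]=  (b ^ 1)    ⊢ ((~ (b ^ 1)) & (~ (b ^ 1)))
(3) ((~ (b ^ 1)) & (~ (b ^ 1)))  =[and_idem →]=  (~ (b ^ 1))    ⊢ cost 10, within 10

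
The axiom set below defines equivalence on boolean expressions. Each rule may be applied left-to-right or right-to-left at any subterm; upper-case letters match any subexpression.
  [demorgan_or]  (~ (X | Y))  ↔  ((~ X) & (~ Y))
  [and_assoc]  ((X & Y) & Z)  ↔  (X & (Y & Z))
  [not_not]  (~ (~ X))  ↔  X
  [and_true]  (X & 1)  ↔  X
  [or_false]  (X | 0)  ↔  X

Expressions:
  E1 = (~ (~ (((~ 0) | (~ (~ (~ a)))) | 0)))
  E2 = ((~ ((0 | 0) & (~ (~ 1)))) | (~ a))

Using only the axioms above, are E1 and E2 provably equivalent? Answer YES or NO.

YES

1. [not_not →] (~ (~ a))  →  a;  E1 = (~ (~ (((~ 0) | (~ a)) | 0)))
2. [or_false →] (((~ 0) | (~ a)) | 0)  →  ((~ 0) | (~ a));  E1 = (~ (~ ((~ 0) | (~ a))))
3. [not_not →] (~ (~ ((~ 0) | (~ a))))  →  ((~ 0) | (~ a))
4. [and_true ←] 0  →  (0 & 1);  E1 = ((~ (0 & 1)) | (~ a))
5. [or_false ←] 0  →  (0 | 0);  E1 = ((~ ((0 | 0) & 1)) | (~ a))
6. [not_not ←] 1  →  (~ (~ 1));  this is E2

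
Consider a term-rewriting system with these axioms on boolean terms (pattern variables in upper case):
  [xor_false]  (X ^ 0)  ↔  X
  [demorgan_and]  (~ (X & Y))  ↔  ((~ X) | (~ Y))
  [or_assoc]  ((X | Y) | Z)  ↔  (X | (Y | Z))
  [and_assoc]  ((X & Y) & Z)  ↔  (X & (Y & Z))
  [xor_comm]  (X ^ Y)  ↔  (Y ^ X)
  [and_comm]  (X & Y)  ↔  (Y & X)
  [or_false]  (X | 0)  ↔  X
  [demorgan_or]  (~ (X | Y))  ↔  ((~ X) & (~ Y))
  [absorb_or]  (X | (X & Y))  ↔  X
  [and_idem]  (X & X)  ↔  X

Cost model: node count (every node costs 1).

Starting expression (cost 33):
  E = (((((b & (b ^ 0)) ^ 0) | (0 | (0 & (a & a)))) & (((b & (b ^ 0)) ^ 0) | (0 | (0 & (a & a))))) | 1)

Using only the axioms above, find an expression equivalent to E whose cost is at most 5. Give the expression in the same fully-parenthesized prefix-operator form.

((b & b) | 1)   [cost 5]

(1) ((((b & (b ^ 0)) ^ 0) | (0 | (0 & (a & a)))) & (((b & (b ^ 0)) ^ 0) | (0 | (0 & (a & a)))))  =[and_idem →]=  (((b & (b ^ 0)) ^ 0) | (0 | (0 & (a & a))))    ⊢ ((((b & (b ^ 0)) ^ 0) | (0 | (0 & (a & a)))) | 1)
(2) (a & a)  =[and_idem →]=  a    ⊢ ((((b & (b ^ 0)) ^ 0) | (0 | (0 & a))) | 1)
(3) (b ^ 0)  =[xor_false →]=  b    ⊢ ((((b & b) ^ 0) | (0 | (0 & a))) | 1)
(4) (0 | (0 & a))  =[absorb_or →]=  0    ⊢ ((((b & b) ^ 0) | 0) | 1)
(5) ((b & b) ^ 0)  =[xor_false →]=  (b & b)    ⊢ (((b & b) | 0) | 1)
(6) ((b & b) | 0)  =[or_false →]=  (b & b)    ⊢ cost 5, within 5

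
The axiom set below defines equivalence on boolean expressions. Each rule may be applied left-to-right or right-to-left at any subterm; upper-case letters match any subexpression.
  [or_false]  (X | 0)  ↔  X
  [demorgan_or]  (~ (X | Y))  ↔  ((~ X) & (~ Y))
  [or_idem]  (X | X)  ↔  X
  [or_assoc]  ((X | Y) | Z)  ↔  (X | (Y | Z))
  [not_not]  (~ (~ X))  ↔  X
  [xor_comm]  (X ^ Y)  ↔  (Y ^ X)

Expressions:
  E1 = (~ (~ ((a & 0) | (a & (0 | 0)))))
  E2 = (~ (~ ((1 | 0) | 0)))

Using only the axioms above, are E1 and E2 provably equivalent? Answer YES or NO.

NO

All listed rules preserve value, hence provable equivalence implies equal values everywhere; look for a separating assignment.
a=0 gives E1 ↦ 0, E2 ↦ 1; values differ ⇒ not provably equivalent.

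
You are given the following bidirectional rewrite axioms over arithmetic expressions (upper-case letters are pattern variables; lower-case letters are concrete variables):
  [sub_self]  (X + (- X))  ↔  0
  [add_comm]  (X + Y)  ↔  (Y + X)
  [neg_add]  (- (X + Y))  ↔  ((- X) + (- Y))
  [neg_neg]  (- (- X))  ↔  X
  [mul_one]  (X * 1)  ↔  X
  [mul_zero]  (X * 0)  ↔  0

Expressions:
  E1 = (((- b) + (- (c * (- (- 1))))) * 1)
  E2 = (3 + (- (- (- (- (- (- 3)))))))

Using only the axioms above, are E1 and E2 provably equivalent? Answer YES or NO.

All listed rules preserve value, hence provable equivalence implies equal values everywhere; look for a separating assignment.
b=0, c=0 gives E1 ↦ 0, E2 ↦ 6; values differ ⇒ not provably equivalent.

NO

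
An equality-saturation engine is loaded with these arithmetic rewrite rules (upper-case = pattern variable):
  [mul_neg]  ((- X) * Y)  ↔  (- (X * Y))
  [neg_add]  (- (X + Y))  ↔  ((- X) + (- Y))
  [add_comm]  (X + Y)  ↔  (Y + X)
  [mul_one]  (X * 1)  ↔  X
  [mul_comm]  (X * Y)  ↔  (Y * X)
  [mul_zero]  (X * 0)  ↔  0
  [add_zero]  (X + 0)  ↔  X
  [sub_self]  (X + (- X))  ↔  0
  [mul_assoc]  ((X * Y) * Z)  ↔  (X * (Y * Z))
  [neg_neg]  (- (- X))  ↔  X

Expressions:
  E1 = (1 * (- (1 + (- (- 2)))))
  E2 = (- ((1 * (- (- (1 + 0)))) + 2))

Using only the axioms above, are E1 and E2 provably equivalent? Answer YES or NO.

YES

step 1: mul_comm (→) rewrites (1 * (- (1 + (- (- 2))))) into ((- (1 + (- (- 2)))) * 1)
step 2: neg_neg (→) rewrites (- (- 2)) into 2, now ((- (1 + 2)) * 1)
step 3: mul_one (→) rewrites ((- (1 + 2)) * 1) into (- (1 + 2))
step 4: mul_one (←) rewrites 1 into (1 * 1), now (- ((1 * 1) + 2))
step 5: neg_neg (←) rewrites 1 into (- (- 1)), now (- ((1 * (- (- 1))) + 2))
step 6: add_zero (←) rewrites 1 into (1 + 0), which is E2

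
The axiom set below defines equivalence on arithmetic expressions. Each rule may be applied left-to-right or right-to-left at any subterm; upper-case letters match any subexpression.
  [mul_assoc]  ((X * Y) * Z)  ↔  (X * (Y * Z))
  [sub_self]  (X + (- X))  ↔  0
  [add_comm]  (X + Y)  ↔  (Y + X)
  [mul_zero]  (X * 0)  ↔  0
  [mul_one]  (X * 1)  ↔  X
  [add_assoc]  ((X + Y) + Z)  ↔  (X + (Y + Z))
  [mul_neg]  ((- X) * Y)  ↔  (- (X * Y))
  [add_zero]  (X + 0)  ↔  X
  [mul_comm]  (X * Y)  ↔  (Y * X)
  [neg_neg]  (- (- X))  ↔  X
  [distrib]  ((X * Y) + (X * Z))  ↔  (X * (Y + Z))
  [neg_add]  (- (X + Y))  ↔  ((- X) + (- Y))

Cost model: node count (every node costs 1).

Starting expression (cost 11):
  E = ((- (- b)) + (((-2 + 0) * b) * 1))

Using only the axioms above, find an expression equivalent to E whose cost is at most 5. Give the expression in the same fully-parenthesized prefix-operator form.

step 1: add_zero (→) rewrites (-2 + 0) into -2, now ((- (- b)) + ((-2 * b) * 1))
step 2: mul_one (→) rewrites ((-2 * b) * 1) into (-2 * b), now ((- (- b)) + (-2 * b))
step 3: add_comm (→) rewrites ((- (- b)) + (-2 * b)) into ((-2 * b) + (- (- b)))
step 4: neg_neg (→) rewrites (- (- b)) into b, reaching cost 5 (bound 5)

((-2 * b) + b)   [cost 5]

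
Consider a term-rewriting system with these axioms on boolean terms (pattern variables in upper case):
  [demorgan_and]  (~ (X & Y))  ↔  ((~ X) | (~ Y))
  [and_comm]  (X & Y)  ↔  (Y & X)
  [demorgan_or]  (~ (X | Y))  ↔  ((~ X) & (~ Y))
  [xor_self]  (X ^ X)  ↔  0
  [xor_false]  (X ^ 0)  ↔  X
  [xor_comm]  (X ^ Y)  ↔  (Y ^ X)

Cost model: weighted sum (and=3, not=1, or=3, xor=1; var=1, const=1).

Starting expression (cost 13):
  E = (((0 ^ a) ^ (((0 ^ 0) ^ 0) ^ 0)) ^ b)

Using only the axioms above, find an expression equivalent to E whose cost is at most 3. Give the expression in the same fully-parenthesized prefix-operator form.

1. [xor_false →] (0 ^ 0)  →  0;  E = (((0 ^ a) ^ ((0 ^ 0) ^ 0)) ^ b)
2. [xor_false →] (0 ^ 0)  →  0;  E = (((0 ^ a) ^ (0 ^ 0)) ^ b)
3. [xor_false →] (0 ^ 0)  →  0;  E = (((0 ^ a) ^ 0) ^ b)
4. [xor_comm →] (0 ^ a)  →  (a ^ 0);  E = (((a ^ 0) ^ 0) ^ b)
5. [xor_false →] (a ^ 0)  →  a;  E = ((a ^ 0) ^ b)
6. [xor_false →] (a ^ 0)  →  a;  cost 3 ≤ 3, done

(a ^ b)   [cost 3]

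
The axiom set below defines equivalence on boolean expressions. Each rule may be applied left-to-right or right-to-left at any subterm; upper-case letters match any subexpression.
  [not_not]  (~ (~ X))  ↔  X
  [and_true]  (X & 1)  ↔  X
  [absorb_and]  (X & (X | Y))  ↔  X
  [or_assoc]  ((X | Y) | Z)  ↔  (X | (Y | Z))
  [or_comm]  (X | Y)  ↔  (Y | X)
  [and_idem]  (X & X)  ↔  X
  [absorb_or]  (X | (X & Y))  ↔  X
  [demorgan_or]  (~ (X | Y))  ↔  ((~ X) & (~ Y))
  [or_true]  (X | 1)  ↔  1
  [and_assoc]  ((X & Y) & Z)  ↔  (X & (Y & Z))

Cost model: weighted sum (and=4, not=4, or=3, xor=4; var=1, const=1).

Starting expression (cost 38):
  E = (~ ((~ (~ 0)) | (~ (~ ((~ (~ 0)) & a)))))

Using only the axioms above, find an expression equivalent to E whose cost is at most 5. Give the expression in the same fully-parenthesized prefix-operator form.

(1) (~ (~ ((~ (~ 0)) & a)))  =[not_not →]=  ((~ (~ 0)) & a)    ⊢ (~ ((~ (~ 0)) | ((~ (~ 0)) & a)))
(2) ((~ (~ 0)) | ((~ (~ 0)) & a))  =[absorb_or →]=  (~ (~ 0))    ⊢ (~ (~ (~ 0)))
(3) (~ (~ 0))  =[not_not →]=  0    ⊢ cost 5, within 5

(~ 0)   [cost 5]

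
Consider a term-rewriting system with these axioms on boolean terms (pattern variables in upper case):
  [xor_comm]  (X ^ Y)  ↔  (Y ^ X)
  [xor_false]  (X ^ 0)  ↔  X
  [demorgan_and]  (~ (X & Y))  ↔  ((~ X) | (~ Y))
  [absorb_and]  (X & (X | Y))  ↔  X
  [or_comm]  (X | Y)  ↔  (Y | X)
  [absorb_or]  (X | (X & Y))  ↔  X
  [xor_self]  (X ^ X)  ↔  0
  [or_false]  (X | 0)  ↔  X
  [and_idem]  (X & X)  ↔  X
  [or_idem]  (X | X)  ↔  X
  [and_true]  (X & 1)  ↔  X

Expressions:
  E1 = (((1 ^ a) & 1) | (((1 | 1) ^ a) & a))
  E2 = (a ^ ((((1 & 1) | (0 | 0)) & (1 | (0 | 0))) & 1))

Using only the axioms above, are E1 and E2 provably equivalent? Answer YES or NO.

YES

1. [or_idem →] (1 | 1)  →  1;  E1 = (((1 ^ a) & 1) | ((1 ^ a) & a))
2. [and_true →] ((1 ^ a) & 1)  →  (1 ^ a);  E1 = ((1 ^ a) | ((1 ^ a) & a))
3. [absorb_or →] ((1 ^ a) | ((1 ^ a) & a))  →  (1 ^ a)
4. [xor_comm →] (1 ^ a)  →  (a ^ 1)
5. [or_false ←] 1  →  (1 | 0);  E1 = (a ^ (1 | 0))
6. [or_idem ←] 0  →  (0 | 0);  E1 = (a ^ (1 | (0 | 0)))
7. [and_idem ←] (1 | (0 | 0))  →  ((1 | (0 | 0)) & (1 | (0 | 0)));  E1 = (a ^ ((1 | (0 | 0)) & (1 | (0 | 0))))
8. [and_idem ←] 1  →  (1 & 1);  E1 = (a ^ (((1 & 1) | (0 | 0)) & (1 | (0 | 0))))
9. [and_true ←] (((1 & 1) | (0 | 0)) & (1 | (0 | 0)))  →  ((((1 & 1) | (0 | 0)) & (1 | (0 | 0))) & 1);  this is E2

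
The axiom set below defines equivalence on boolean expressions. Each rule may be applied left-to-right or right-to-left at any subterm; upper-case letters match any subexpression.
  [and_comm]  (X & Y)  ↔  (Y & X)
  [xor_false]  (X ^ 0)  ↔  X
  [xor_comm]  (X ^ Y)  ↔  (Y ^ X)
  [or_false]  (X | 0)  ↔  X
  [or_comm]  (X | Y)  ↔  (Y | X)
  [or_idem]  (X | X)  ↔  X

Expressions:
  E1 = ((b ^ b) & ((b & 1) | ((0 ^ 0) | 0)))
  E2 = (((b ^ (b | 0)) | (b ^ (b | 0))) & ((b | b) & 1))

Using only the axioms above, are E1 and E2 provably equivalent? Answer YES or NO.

YES

1. [or_false →] ((0 ^ 0) | 0)  →  (0 ^ 0);  E1 = ((b ^ b) & ((b & 1) | (0 ^ 0)))
2. [xor_false →] (0 ^ 0)  →  0;  E1 = ((b ^ b) & ((b & 1) | 0))
3. [or_false →] ((b & 1) | 0)  →  (b & 1);  E1 = ((b ^ b) & (b & 1))
4. [or_idem ←] b  →  (b | b);  E1 = ((b ^ b) & ((b | b) & 1))
5. [or_false ←] b  →  (b | 0);  E1 = (((b | 0) ^ b) & ((b | b) & 1))
6. [xor_comm →] ((b | 0) ^ b)  →  (b ^ (b | 0));  E1 = ((b ^ (b | 0)) & ((b | b) & 1))
7. [or_idem ←] (b ^ (b | 0))  →  ((b ^ (b | 0)) | (b ^ (b | 0)));  this is E2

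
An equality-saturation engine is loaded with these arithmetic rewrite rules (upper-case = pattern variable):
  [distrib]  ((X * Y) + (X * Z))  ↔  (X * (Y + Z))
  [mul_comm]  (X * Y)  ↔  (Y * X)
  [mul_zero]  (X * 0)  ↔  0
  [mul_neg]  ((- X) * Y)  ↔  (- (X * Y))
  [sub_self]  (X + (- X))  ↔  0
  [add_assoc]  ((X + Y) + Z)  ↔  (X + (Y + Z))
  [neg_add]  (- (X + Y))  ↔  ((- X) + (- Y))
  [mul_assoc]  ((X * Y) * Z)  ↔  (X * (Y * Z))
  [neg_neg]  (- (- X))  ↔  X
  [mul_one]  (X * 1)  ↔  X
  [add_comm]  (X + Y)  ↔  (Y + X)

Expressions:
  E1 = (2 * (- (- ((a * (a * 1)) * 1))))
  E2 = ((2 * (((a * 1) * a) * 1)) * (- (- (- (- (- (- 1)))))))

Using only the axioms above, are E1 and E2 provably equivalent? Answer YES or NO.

YES

step 1: neg_neg (→) rewrites (- (- ((a * (a * 1)) * 1))) into ((a * (a * 1)) * 1), now (2 * ((a * (a * 1)) * 1))
step 2: mul_one (→) rewrites (a * 1) into a, now (2 * ((a * a) * 1))
step 3: mul_one (→) rewrites ((a * a) * 1) into (a * a), now (2 * (a * a))
step 4: mul_one (←) rewrites (2 * (a * a)) into ((2 * (a * a)) * 1)
step 5: neg_neg (←) rewrites 1 into (- (- 1)), now ((2 * (a * a)) * (- (- 1)))
step 6: neg_neg (←) rewrites (- (- 1)) into (- (- (- (- 1)))), now ((2 * (a * a)) * (- (- (- (- 1)))))
step 7: mul_one (←) rewrites (a * a) into ((a * a) * 1), now ((2 * ((a * a) * 1)) * (- (- (- (- 1)))))
step 8: mul_one (←) rewrites a into (a * 1), now ((2 * (((a * 1) * a) * 1)) * (- (- (- (- 1)))))
step 9: neg_neg (←) rewrites 1 into (- (- 1)), which is E2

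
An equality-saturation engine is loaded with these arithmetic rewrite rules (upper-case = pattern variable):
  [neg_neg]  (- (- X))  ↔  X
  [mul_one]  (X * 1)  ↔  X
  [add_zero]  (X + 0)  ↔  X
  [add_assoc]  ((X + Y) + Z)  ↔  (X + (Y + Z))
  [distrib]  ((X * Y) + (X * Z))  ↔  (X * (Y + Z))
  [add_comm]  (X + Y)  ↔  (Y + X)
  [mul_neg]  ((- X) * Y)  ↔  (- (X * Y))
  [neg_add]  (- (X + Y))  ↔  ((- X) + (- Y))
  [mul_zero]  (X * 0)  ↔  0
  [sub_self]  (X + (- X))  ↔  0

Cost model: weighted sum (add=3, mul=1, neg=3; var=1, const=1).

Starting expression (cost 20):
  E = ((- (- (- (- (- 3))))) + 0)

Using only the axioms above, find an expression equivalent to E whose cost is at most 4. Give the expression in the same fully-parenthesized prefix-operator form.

(- 3)   [cost 4]

step 1: neg_neg (→) rewrites (- (- (- (- (- 3))))) into (- (- (- 3))), now ((- (- (- 3))) + 0)
step 2: add_zero (→) rewrites ((- (- (- 3))) + 0) into (- (- (- 3)))
step 3: neg_neg (→) rewrites (- (- (- 3))) into (- 3), reaching cost 4 (bound 4)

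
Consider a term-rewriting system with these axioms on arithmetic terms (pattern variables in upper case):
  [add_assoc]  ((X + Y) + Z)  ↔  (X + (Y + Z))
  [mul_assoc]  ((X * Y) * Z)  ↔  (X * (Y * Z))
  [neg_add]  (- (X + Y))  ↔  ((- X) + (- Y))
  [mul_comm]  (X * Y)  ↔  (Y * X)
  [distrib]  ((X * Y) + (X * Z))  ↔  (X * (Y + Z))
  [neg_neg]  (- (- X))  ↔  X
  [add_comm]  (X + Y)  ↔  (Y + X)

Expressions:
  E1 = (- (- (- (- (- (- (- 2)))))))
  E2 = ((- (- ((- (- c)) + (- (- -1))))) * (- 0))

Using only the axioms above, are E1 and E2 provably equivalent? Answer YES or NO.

NO

The axioms are sound identities: if E1 ↔* E2 then E1 and E2 evaluate identically under any assignment.
Under c=0: E1 evaluates to -2, E2 to 0. Distinct ⇒ no rewrite sequence connects them.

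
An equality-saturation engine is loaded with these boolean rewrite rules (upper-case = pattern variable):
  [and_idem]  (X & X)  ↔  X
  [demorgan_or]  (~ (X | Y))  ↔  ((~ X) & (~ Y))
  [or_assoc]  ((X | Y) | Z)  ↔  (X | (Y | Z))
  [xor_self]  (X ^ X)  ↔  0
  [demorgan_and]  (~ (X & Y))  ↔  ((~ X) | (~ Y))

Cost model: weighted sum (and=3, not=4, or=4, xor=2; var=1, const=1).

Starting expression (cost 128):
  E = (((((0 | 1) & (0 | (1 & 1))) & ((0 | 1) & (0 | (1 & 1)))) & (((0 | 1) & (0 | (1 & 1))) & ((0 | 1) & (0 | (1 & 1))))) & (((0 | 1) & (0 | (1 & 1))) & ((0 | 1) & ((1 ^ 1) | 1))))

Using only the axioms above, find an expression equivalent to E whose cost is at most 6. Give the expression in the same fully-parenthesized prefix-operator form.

(0 | 1)   [cost 6]

1. [and_idem →] ((((0 | 1) & (0 | (1 & 1))) & ((0 | 1) & (0 | (1 & 1)))) & (((0 | 1) & (0 | (1 & 1))) & ((0 | 1) & (0 | (1 & 1)))))  →  (((0 | 1) & (0 | (1 & 1))) & ((0 | 1) & (0 | (1 & 1))));  E = ((((0 | 1) & (0 | (1 & 1))) & ((0 | 1) & (0 | (1 & 1)))) & (((0 | 1) & (0 | (1 & 1))) & ((0 | 1) & ((1 ^ 1) | 1))))
2. [xor_self →] (1 ^ 1)  →  0;  E = ((((0 | 1) & (0 | (1 & 1))) & ((0 | 1) & (0 | (1 & 1)))) & (((0 | 1) & (0 | (1 & 1))) & ((0 | 1) & (0 | 1))))
3. [and_idem →] (1 & 1)  →  1;  E = ((((0 | 1) & (0 | (1 & 1))) & ((0 | 1) & (0 | 1))) & (((0 | 1) & (0 | (1 & 1))) & ((0 | 1) & (0 | 1))))
4. [and_idem →] ((((0 | 1) & (0 | (1 & 1))) & ((0 | 1) & (0 | 1))) & (((0 | 1) & (0 | (1 & 1))) & ((0 | 1) & (0 | 1))))  →  (((0 | 1) & (0 | (1 & 1))) & ((0 | 1) & (0 | 1)))
5. [and_idem →] (1 & 1)  →  1;  E = (((0 | 1) & (0 | 1)) & ((0 | 1) & (0 | 1)))
6. [and_idem →] ((0 | 1) & (0 | 1))  →  (0 | 1);  E = ((0 | 1) & ((0 | 1) & (0 | 1)))
7. [and_idem →] ((0 | 1) & (0 | 1))  →  (0 | 1);  E = ((0 | 1) & (0 | 1))
8. [and_idem →] ((0 | 1) & (0 | 1))  →  (0 | 1);  cost 6 ≤ 6, done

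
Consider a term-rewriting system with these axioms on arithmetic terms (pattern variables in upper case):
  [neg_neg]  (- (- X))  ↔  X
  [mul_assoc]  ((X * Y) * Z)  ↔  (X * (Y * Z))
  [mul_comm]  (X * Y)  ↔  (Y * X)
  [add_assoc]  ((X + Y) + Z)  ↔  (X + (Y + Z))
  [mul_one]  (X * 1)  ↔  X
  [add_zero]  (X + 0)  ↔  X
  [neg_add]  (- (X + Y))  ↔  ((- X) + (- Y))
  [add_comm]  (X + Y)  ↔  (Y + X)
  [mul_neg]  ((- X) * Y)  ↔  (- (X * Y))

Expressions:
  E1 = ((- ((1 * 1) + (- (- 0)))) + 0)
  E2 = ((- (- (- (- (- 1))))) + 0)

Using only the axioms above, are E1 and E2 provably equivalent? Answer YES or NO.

step 1: add_zero (→) rewrites ((- ((1 * 1) + (- (- 0)))) + 0) into (- ((1 * 1) + (- (- 0))))
step 2: mul_one (→) rewrites (1 * 1) into 1, now (- (1 + (- (- 0))))
step 3: neg_neg (→) rewrites (- (- 0)) into 0, now (- (1 + 0))
step 4: add_zero (→) rewrites (1 + 0) into 1, now (- 1)
step 5: neg_neg (←) rewrites (- 1) into (- (- (- 1)))
step 6: add_zero (←) rewrites (- (- (- 1))) into ((- (- (- 1))) + 0)
step 7: neg_neg (←) rewrites (- 1) into (- (- (- 1))), which is E2

YES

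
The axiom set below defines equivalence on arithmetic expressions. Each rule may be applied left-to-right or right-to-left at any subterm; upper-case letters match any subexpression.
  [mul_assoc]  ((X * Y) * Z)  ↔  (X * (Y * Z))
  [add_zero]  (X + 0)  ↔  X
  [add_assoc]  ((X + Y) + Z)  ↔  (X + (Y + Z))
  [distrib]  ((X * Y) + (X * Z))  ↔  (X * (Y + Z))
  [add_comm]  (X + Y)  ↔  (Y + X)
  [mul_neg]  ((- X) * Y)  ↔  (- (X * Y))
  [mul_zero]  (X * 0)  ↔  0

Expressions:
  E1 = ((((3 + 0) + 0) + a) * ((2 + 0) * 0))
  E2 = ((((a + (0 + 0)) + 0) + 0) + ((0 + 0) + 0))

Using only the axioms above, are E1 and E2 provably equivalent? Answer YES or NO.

NO

Every axiom is a valid identity, so a rewrite proof would force E1 and E2 to agree under every assignment.
At a=1: E1 = 0 but E2 = 1; they differ, so no derivation exists.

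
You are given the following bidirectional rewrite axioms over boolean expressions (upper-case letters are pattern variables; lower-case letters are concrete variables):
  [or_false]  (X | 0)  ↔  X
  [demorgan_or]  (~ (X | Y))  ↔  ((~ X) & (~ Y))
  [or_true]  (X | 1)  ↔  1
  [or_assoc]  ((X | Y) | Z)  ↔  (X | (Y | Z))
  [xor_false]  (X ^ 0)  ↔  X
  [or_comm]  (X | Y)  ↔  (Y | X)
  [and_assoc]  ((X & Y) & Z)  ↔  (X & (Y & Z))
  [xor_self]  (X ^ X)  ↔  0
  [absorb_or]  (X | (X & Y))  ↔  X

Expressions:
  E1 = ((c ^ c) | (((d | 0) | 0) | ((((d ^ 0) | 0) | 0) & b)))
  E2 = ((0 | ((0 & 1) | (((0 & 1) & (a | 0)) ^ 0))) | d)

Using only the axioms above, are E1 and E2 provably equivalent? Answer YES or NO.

step 1: xor_false (→) rewrites (d ^ 0) into d, now ((c ^ c) | (((d | 0) | 0) | (((d | 0) | 0) & b)))
step 2: absorb_or (→) rewrites (((d | 0) | 0) | (((d | 0) | 0) & b)) into ((d | 0) | 0), now ((c ^ c) | ((d | 0) | 0))
step 3: xor_self (→) rewrites (c ^ c) into 0, now (0 | ((d | 0) | 0))
step 4: or_false (→) rewrites ((d | 0) | 0) into (d | 0), now (0 | (d | 0))
step 5: or_false (→) rewrites (d | 0) into d, now (0 | d)
step 6: absorb_or (←) rewrites 0 into (0 | (0 & 1)), now ((0 | (0 & 1)) | d)
step 7: absorb_or (←) rewrites (0 & 1) into ((0 & 1) | ((0 & 1) & a)), now ((0 | ((0 & 1) | ((0 & 1) & a))) | d)
step 8: or_false (←) rewrites a into (a | 0), now ((0 | ((0 & 1) | ((0 & 1) & (a | 0)))) | d)
step 9: xor_false (←) rewrites ((0 & 1) & (a | 0)) into (((0 & 1) & (a | 0)) ^ 0), which is E2

YES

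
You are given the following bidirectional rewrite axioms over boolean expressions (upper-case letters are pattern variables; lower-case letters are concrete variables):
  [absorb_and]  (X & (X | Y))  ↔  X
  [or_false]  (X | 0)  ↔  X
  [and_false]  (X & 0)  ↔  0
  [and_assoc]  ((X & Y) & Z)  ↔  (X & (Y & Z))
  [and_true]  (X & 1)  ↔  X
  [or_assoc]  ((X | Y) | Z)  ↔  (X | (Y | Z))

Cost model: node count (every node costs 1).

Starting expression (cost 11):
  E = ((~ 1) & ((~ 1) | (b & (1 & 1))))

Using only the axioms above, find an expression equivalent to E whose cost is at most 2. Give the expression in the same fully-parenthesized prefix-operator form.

(1) (1 & 1)  =[and_true →]=  1    ⊢ ((~ 1) & ((~ 1) | (b & 1)))
(2) (b & 1)  =[and_true →]=  b    ⊢ ((~ 1) & ((~ 1) | b))
(3) ((~ 1) & ((~ 1) | b))  =[absorb_and →]=  (~ 1)    ⊢ cost 2, within 2

(~ 1)   [cost 2]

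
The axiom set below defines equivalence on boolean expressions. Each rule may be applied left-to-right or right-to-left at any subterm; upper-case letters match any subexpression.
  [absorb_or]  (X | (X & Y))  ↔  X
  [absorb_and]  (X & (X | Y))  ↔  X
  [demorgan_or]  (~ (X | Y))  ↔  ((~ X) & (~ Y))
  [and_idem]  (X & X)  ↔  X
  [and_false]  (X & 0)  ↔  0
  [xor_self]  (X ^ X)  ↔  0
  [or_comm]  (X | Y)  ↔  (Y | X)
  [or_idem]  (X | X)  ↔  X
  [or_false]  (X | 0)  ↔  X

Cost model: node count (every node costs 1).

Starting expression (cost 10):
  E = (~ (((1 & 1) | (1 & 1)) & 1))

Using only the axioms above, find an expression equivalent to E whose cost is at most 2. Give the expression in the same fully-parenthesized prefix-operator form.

(~ 1)   [cost 2]

(1) ((1 & 1) | (1 & 1))  =[or_idem →]=  (1 & 1)    ⊢ (~ ((1 & 1) & 1))
(2) (1 & 1)  =[and_idem →]=  1    ⊢ (~ (1 & 1))
(3) (1 & 1)  =[and_idem →]=  1    ⊢ cost 2, within 2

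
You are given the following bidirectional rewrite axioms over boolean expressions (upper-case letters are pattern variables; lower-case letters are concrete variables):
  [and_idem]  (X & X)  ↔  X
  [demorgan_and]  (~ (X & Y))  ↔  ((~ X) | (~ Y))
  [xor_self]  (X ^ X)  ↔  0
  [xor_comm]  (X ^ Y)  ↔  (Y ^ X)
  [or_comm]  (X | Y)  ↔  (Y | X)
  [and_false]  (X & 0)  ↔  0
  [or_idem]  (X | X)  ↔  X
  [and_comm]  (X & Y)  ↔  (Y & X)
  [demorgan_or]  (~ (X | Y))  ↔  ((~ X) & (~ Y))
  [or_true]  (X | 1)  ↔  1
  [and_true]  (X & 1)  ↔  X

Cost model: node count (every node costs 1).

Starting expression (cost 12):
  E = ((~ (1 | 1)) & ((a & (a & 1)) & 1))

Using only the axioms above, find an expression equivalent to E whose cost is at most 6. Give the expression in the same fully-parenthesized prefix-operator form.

((a & 1) & (~ 1))   [cost 6]

1. [and_true →] (a & 1)  →  a;  E = ((~ (1 | 1)) & ((a & a) & 1))
2. [or_idem →] (1 | 1)  →  1;  E = ((~ 1) & ((a & a) & 1))
3. [and_comm →] ((~ 1) & ((a & a) & 1))  →  (((a & a) & 1) & (~ 1))
4. [and_idem →] (a & a)  →  a;  cost 6 ≤ 6, done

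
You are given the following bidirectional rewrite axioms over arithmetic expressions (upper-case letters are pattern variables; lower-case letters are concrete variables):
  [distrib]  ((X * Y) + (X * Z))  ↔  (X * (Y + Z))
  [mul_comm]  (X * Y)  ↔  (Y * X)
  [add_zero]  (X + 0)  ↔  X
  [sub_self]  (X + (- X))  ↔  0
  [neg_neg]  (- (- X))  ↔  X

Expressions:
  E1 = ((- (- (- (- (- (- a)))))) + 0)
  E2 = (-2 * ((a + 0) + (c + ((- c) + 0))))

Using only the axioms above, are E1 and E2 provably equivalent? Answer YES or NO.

NO

The axioms are sound identities: if E1 ↔* E2 then E1 and E2 evaluate identically under any assignment.
Under a=1, c=0: E1 evaluates to 1, E2 to -2. Distinct ⇒ no rewrite sequence connects them.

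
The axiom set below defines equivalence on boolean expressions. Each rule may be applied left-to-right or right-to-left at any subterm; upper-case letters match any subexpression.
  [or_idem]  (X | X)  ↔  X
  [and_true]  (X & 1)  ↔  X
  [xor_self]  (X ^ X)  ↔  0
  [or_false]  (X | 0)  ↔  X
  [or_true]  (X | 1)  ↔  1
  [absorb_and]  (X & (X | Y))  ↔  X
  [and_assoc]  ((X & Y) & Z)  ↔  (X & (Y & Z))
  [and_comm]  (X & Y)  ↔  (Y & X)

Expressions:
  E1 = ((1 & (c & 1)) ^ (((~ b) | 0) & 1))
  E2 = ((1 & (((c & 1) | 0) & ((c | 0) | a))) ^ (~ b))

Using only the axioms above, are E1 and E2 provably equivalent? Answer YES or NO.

YES

1. [or_false →] ((~ b) | 0)  →  (~ b);  E1 = ((1 & (c & 1)) ^ ((~ b) & 1))
2. [and_true →] ((~ b) & 1)  →  (~ b);  E1 = ((1 & (c & 1)) ^ (~ b))
3. [and_true →] (c & 1)  →  c;  E1 = ((1 & c) ^ (~ b))
4. [or_false ←] c  →  (c | 0);  E1 = ((1 & (c | 0)) ^ (~ b))
5. [absorb_and ←] (c | 0)  →  ((c | 0) & ((c | 0) | a));  E1 = ((1 & ((c | 0) & ((c | 0) | a))) ^ (~ b))
6. [and_true ←] c  →  (c & 1);  this is E2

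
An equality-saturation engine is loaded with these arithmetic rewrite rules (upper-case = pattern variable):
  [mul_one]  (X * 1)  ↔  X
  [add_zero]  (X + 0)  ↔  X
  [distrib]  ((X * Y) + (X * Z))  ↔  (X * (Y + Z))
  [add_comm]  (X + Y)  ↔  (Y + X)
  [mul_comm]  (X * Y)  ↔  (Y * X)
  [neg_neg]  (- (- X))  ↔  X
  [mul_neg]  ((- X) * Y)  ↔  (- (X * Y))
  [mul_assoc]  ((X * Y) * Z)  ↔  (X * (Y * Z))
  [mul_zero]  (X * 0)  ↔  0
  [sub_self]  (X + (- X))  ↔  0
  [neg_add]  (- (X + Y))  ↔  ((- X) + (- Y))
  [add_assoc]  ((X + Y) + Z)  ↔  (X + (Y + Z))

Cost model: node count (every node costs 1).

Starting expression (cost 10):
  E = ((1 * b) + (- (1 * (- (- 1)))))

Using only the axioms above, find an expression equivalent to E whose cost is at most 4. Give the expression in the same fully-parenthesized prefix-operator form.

(1) (- (- 1))  =[neg_neg →]=  1    ⊢ ((1 * b) + (- (1 * 1)))
(2) (1 * b)  =[mul_comm →]=  (b * 1)    ⊢ ((b * 1) + (- (1 * 1)))
(3) (b * 1)  =[mul_one →]=  b    ⊢ (b + (- (1 * 1)))
(4) (b + (- (1 * 1)))  =[add_comm →]=  ((- (1 * 1)) + b)
(5) (1 * 1)  =[mul_one →]=  1    ⊢ cost 4, within 4

((- 1) + b)   [cost 4]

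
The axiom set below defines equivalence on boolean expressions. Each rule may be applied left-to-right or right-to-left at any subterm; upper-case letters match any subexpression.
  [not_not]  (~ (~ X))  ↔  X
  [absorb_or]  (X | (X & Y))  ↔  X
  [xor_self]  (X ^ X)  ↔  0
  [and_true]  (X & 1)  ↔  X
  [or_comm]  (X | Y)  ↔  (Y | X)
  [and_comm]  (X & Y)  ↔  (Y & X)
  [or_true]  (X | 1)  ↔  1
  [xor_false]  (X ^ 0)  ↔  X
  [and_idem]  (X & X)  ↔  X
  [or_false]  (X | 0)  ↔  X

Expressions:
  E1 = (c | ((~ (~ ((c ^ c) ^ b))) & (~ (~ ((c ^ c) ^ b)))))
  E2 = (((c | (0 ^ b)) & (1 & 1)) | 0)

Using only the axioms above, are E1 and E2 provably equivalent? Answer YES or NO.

YES

1. [and_idem →] ((~ (~ ((c ^ c) ^ b))) & (~ (~ ((c ^ c) ^ b))))  →  (~ (~ ((c ^ c) ^ b)));  E1 = (c | (~ (~ ((c ^ c) ^ b))))
2. [not_not →] (~ (~ ((c ^ c) ^ b)))  →  ((c ^ c) ^ b);  E1 = (c | ((c ^ c) ^ b))
3. [xor_self →] (c ^ c)  →  0;  E1 = (c | (0 ^ b))
4. [or_false ←] (c | (0 ^ b))  →  ((c | (0 ^ b)) | 0)
5. [and_true ←] (c | (0 ^ b))  →  ((c | (0 ^ b)) & 1);  E1 = (((c | (0 ^ b)) & 1) | 0)
6. [and_true ←] 1  →  (1 & 1);  this is E2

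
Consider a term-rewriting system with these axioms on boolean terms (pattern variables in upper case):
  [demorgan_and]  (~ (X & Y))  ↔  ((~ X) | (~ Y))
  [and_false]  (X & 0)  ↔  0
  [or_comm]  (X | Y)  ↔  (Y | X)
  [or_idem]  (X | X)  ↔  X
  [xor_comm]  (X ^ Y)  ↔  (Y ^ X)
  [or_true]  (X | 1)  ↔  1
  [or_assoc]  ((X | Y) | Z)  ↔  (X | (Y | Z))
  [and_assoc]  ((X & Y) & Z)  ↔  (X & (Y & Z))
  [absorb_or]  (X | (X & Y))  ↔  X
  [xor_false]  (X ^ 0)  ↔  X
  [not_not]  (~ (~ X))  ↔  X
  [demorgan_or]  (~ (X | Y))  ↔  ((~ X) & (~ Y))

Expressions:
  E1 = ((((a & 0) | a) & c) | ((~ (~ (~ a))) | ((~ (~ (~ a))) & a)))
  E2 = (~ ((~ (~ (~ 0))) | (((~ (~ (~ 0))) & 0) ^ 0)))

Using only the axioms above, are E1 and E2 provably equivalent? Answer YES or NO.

NO

Every axiom is a valid identity, so a rewrite proof would force E1 and E2 to agree under every assignment.
At a=0, c=0: E1 = 1 but E2 = 0; they differ, so no derivation exists.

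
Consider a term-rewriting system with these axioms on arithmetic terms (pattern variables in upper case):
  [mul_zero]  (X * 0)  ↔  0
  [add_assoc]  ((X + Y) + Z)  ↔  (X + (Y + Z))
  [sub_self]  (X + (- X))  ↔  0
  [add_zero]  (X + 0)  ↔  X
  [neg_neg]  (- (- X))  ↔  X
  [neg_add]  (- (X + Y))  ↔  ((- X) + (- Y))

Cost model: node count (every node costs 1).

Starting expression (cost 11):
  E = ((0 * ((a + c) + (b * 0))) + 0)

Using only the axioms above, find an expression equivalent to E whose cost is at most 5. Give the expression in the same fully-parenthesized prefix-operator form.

step 1: add_zero (→) rewrites ((0 * ((a + c) + (b * 0))) + 0) into (0 * ((a + c) + (b * 0)))
step 2: mul_zero (→) rewrites (b * 0) into 0, now (0 * ((a + c) + 0))
step 3: add_zero (→) rewrites ((a + c) + 0) into (a + c), reaching cost 5 (bound 5)

(0 * (a + c))   [cost 5]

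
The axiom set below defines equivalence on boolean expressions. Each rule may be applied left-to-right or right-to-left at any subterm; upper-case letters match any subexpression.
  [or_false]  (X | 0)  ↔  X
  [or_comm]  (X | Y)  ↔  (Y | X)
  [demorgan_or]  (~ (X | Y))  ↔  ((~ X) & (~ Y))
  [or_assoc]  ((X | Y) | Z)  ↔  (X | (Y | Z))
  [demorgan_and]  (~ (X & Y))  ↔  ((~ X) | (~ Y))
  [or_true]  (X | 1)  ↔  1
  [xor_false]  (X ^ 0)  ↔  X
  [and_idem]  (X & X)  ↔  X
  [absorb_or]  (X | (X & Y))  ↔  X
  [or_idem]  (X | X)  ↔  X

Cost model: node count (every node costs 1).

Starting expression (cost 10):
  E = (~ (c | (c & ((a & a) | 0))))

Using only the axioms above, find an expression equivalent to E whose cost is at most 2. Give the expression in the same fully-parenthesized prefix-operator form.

step 1: and_idem (→) rewrites (a & a) into a, now (~ (c | (c & (a | 0))))
step 2: or_false (→) rewrites (a | 0) into a, now (~ (c | (c & a)))
step 3: absorb_or (→) rewrites (c | (c & a)) into c, reaching cost 2 (bound 2)

(~ c)   [cost 2]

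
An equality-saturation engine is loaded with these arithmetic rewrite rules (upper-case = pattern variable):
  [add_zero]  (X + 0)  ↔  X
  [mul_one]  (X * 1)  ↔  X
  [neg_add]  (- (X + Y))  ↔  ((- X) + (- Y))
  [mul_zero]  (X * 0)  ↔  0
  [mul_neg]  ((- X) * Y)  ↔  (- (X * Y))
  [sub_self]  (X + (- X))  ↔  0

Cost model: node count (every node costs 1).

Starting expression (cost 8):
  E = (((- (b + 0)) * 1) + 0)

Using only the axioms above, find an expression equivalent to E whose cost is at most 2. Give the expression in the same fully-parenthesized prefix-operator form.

(- b)   [cost 2]

(1) (((- (b + 0)) * 1) + 0)  =[add_zero →]=  ((- (b + 0)) * 1)
(2) (b + 0)  =[add_zero →]=  b    ⊢ ((- b) * 1)
(3) ((- b) * 1)  =[mul_one →]=  (- b)    ⊢ cost 2, within 2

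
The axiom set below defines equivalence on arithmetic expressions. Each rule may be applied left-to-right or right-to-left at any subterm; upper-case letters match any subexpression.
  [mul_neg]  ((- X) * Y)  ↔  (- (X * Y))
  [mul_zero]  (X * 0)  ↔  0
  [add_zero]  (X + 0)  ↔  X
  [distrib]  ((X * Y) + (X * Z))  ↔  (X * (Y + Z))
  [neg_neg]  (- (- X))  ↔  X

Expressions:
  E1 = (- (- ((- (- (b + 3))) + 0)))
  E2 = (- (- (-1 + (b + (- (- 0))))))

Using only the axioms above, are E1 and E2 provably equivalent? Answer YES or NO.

The axioms are sound identities: if E1 ↔* E2 then E1 and E2 evaluate identically under any assignment.
Under b=0: E1 evaluates to 3, E2 to -1. Distinct ⇒ no rewrite sequence connects them.

NO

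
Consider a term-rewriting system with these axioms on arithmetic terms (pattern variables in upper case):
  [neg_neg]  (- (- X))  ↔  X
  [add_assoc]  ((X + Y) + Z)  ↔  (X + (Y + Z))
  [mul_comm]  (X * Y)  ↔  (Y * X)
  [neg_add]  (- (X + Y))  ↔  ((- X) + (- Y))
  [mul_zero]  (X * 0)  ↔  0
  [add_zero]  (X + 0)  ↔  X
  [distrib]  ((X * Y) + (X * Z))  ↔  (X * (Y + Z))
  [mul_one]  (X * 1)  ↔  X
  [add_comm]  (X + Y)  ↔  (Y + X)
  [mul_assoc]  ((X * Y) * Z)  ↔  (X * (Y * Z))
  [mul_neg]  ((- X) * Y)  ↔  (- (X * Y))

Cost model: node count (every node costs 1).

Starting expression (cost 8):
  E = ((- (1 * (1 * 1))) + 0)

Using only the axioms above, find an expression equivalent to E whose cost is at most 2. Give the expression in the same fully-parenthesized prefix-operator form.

1. [add_zero →] ((- (1 * (1 * 1))) + 0)  →  (- (1 * (1 * 1)))
2. [mul_one →] (1 * 1)  →  1;  E = (- (1 * 1))
3. [mul_one →] (1 * 1)  →  1;  cost 2 ≤ 2, done

(- 1)   [cost 2]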